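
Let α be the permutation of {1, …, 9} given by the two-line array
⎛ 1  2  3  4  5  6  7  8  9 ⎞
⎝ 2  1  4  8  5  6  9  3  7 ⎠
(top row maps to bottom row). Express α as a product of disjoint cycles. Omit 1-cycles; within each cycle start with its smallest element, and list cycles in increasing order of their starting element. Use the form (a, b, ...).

Iterating α from 1 gives 1 → 2 → 1; that is the 2-cycle (1, 2).
Continuing from each remaining unvisited element yields (1, 2)(3, 4, 8)(7, 9).

(1, 2)(3, 4, 8)(7, 9)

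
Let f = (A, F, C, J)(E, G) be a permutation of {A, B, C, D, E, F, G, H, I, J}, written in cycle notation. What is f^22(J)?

F

J lies in the 4-cycle (A, F, C, J).
Since the cycle has length 4, f^22 acts on it the same as f^2 (22 mod 4 = 2).
Stepping 2 places around the cycle: J → A → F.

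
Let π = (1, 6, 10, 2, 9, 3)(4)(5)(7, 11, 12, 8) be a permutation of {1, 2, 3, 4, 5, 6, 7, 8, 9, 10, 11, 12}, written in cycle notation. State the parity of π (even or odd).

even

The cycle lengths are 6, 4, 1, 1.
A cycle is odd iff its length is even; π has 2 even-length cycles, so sgn(π) = (−1)^2 and π is even.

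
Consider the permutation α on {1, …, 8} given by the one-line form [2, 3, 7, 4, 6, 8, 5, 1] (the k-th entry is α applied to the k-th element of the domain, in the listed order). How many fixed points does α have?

1

The fixed points (elements with α(x) = x) are {4}, so there is 1.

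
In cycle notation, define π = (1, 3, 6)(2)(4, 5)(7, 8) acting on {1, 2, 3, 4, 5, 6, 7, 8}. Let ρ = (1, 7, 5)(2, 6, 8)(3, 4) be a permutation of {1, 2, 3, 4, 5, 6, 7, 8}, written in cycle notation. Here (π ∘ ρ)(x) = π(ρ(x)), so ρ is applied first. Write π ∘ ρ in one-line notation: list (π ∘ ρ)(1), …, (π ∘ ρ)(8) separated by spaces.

8 1 5 6 3 7 4 2

(π ∘ ρ)(x) = π(ρ(x)). Computing each image: π(ρ(1)) = π(7) = 8, π(ρ(2)) = π(6) = 1, π(ρ(3)) = π(4) = 5, π(ρ(4)) = π(3) = 6, π(ρ(5)) = π(1) = 3, π(ρ(6)) = π(8) = 7, π(ρ(7)) = π(5) = 4, π(ρ(8)) = π(2) = 2.
Hence π ∘ ρ = [8 1 5 6 3 7 4 2].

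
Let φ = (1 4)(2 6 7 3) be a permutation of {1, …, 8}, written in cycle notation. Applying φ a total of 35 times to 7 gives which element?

6

7 lies in the 4-cycle (2 6 7 3).
Since the cycle has length 4, φ^35 acts on it the same as φ^3 (35 mod 4 = 3).
Advancing 3 steps from 7: 7 → 3 → 2 → 6.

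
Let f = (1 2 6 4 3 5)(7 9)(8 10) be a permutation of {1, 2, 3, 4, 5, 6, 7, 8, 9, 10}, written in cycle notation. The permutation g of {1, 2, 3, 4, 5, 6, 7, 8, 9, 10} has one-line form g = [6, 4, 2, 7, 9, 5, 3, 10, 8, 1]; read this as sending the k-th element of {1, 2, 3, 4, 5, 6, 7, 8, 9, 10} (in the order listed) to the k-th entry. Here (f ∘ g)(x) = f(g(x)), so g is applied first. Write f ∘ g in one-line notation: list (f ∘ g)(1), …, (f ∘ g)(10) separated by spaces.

For each element, apply g then f: 1 → 6 → 4; 2 → 4 → 3; 3 → 2 → 6; 4 → 7 → 9; 5 → 9 → 7; 6 → 5 → 1; 7 → 3 → 5; 8 → 10 → 8; 9 → 8 → 10; 10 → 1 → 2.
So f ∘ g in one-line form is 4 3 6 9 7 1 5 8 10 2.

4 3 6 9 7 1 5 8 10 2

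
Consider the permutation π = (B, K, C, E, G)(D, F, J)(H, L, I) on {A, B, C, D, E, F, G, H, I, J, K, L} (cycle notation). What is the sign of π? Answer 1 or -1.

The cycle lengths are 5, 3, 3, 1.
A cycle of length ℓ contributes ℓ−1 transpositions, so π is a product of 4 + 2 + 2 = 8 transpositions — even.

1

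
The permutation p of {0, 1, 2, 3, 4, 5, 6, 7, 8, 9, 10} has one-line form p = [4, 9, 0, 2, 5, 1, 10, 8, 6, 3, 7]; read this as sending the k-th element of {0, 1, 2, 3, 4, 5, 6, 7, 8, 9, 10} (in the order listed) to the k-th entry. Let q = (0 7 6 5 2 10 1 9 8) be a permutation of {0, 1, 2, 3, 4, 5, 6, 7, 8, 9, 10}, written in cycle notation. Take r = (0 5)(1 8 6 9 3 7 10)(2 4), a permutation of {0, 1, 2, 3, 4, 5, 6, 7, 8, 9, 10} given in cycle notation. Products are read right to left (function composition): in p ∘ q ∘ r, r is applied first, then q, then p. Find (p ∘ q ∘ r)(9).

(p ∘ q ∘ r)(9) = p(q(r(9))). r(9) = 3, then q(3) = 3, then p(3) = 2, so the result is 2.

2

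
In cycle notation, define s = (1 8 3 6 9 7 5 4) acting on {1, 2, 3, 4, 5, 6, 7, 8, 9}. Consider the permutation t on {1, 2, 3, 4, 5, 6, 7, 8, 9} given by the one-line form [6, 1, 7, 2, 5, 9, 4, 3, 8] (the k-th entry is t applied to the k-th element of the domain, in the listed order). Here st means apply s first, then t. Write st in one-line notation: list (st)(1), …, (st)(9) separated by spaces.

3 1 9 6 2 8 5 7 4

(st)(x) = t(s(x)). Computing each image: t(s(1)) = t(8) = 3, t(s(2)) = t(2) = 1, t(s(3)) = t(6) = 9, t(s(4)) = t(1) = 6, t(s(5)) = t(4) = 2, t(s(6)) = t(9) = 8, t(s(7)) = t(5) = 5, t(s(8)) = t(3) = 7, t(s(9)) = t(7) = 4.
Hence st = [3 1 9 6 2 8 5 7 4].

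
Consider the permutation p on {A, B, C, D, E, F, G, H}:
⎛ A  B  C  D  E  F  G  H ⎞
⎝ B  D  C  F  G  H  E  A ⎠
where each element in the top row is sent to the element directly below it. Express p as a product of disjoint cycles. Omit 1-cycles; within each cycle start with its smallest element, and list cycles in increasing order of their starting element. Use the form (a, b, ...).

(A, B, D, F, H)(E, G)

Iterating p from A gives A → B → D → F → H → A; that is the 5-cycle (A, B, D, F, H).
Repeating from the next unused element and collecting all non-trivial cycles gives (A, B, D, F, H)(E, G).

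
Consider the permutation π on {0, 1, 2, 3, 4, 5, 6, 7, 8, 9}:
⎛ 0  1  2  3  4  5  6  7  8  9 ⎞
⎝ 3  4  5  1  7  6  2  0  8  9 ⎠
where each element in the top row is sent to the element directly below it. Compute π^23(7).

1

Tracing 7 → 0 → … returns to 7 after 5 steps, so 7 lies in a 5-cycle (0, 3, 1, 4, 7).
Since the cycle has length 5, π^23 acts on it the same as π^3 (23 mod 5 = 3).
Stepping 3 places around the cycle: 7 → 0 → 3 → 1.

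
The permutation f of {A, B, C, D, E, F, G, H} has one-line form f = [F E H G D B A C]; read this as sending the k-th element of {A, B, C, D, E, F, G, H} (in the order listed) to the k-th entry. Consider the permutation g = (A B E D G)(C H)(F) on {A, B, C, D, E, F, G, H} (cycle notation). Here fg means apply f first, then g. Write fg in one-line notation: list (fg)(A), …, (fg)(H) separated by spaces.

F D C A G E B H

(fg)(x) = g(f(x)). Computing each image: g(f(A)) = g(F) = F, g(f(B)) = g(E) = D, g(f(C)) = g(H) = C, g(f(D)) = g(G) = A, g(f(E)) = g(D) = G, g(f(F)) = g(B) = E, g(f(G)) = g(A) = B, g(f(H)) = g(C) = H.
Hence fg = [F D C A G E B H].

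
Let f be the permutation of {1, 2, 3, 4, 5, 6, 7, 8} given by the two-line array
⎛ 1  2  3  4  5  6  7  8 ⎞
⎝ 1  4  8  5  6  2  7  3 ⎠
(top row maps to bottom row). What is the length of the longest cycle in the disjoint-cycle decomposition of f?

Decomposing into disjoint cycles gives (2, 4, 5, 6)(3, 8); the longest has length 4.

4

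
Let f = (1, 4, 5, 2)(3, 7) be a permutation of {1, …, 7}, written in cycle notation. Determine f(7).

3

7 appears in (3, 7); the next entry (wrapping around) is 3.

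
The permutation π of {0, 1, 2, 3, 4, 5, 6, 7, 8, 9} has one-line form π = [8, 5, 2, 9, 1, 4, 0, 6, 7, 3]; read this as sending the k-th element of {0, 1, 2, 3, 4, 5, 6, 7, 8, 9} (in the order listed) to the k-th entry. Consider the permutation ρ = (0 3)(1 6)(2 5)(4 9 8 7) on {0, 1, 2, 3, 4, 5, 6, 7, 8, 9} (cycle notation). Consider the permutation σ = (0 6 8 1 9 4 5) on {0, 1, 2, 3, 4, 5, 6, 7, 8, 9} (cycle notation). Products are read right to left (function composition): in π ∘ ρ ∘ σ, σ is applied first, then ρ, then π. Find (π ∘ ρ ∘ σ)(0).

(π ∘ ρ ∘ σ)(0) = π(ρ(σ(0))). σ(0) = 6, then ρ(6) = 1, then π(1) = 5, so the result is 5.

5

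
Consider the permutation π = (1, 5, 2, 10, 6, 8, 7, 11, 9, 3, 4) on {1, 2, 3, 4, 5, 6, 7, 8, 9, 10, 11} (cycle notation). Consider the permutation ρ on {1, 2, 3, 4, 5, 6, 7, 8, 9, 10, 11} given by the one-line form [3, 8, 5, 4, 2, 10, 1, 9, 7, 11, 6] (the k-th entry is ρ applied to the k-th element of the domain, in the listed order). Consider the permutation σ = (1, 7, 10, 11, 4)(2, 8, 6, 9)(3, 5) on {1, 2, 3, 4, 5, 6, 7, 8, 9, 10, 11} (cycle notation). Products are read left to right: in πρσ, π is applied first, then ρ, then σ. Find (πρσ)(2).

4

(πρσ)(2) = σ(ρ(π(2))). π(2) = 10, then ρ(10) = 11, then σ(11) = 4, so the result is 4.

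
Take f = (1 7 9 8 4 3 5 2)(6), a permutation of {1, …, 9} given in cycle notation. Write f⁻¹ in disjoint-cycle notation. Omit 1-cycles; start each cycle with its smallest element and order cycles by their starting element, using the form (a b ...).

Inverting a permutation written in cycle notation just reverses the order within every cycle.
Reversing each cycle of f and rotating so the smallest element leads gives (1 2 5 3 4 8 9 7).

(1 2 5 3 4 8 9 7)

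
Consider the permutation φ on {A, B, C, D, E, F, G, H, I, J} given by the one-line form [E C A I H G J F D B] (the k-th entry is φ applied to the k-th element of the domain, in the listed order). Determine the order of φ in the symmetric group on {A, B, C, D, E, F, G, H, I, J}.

Decomposing into disjoint cycles gives cycle lengths 8, 2.
The order is lcm(8, 2) = 8.

8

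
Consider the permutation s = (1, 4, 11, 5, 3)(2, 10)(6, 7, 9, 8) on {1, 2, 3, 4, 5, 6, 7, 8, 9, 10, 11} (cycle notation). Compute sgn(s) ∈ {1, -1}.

1

The cycle lengths are 5, 4, 2.
A cycle of length ℓ contributes ℓ−1 transpositions, so s is a product of 4 + 3 + 1 = 8 transpositions — even.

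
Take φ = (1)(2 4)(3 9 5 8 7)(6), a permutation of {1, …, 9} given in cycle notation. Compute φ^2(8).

8 lies in the 5-cycle (3 9 5 8 7).
Stepping 2 places around the cycle: 8 → 7 → 3.

3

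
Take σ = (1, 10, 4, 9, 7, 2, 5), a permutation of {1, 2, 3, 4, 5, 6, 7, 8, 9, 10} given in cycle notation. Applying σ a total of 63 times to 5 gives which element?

5 lies in the 7-cycle (1, 10, 4, 9, 7, 2, 5).
On a 7-cycle, σ^7 is the identity, so σ^63 = σ^0 there (63 ≡ 0 mod 7).
So σ^63(5) = 5.

5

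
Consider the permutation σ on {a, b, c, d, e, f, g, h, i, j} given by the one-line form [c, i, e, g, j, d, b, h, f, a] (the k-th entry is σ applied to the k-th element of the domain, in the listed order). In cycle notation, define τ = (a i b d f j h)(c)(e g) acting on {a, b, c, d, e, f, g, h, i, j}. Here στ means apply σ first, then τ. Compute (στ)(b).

σ(b) = i, then τ(i) = b; composing gives (στ)(b) = b.

b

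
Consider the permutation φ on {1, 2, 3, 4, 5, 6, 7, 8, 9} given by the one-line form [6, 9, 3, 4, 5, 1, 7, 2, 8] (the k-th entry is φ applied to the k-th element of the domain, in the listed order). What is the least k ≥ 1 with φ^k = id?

6

Decomposing into disjoint cycles gives cycle lengths 3, 2, 1, 1, 1, 1.
The order of φ is the least common multiple of its cycle lengths: lcm(3, 2) = 6.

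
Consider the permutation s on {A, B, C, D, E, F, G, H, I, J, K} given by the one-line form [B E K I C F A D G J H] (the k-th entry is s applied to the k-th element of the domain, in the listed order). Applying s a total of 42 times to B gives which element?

Tracing B → E → … returns to B after 9 steps, so B lies in a 9-cycle (A B E C K H D I G).
On a 9-cycle, s^9 is the identity, so s^42 = s^6 there (42 ≡ 6 mod 9).
Advancing 6 steps from B: B → E → C → K → H → D → I.

I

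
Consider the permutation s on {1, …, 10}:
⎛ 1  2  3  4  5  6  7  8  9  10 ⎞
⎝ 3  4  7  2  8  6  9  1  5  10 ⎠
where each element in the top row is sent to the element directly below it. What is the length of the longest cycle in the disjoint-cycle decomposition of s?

6

Decomposing into disjoint cycles gives (1, 3, 7, 9, 5, 8)(2, 4); the longest has length 6.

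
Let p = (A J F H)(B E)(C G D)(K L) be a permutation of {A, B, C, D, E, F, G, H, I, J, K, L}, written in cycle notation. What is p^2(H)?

J

H lies in the 4-cycle (A J F H).
Advancing 2 steps from H: H → A → J.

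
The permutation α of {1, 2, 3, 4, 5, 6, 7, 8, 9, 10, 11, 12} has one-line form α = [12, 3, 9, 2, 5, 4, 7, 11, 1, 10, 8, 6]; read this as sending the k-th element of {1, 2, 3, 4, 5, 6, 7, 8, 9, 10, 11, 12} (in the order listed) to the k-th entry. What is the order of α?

14

Writing α as disjoint cycles, the cycle lengths are 7, 2, 1, 1, 1.
The order of α is the least common multiple of its cycle lengths: lcm(7, 2) = 14.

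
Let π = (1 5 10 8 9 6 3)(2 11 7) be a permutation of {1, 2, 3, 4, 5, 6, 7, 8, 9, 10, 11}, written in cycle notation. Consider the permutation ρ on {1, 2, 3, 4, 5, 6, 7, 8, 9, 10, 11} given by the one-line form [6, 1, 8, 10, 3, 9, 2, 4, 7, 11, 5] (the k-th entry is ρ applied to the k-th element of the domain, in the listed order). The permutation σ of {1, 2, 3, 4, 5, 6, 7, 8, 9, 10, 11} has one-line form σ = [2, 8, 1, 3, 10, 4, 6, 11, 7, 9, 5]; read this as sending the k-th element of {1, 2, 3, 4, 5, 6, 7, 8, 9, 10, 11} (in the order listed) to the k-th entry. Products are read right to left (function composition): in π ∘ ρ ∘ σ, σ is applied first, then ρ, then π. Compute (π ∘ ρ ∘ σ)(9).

11

Apply the permutations in order: σ(9) = 7, then ρ(7) = 2, then π(2) = 11. So (π ∘ ρ ∘ σ)(9) = 11.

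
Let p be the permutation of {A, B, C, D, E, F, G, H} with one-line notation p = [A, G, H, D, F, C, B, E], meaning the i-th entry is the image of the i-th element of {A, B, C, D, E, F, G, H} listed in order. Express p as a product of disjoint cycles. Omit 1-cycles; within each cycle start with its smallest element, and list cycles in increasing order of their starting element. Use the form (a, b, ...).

Start at B and follow images: B → G → B, giving the cycle (B, G).
Continuing from each remaining unvisited element yields (B, G)(C, H, E, F).

(B, G)(C, H, E, F)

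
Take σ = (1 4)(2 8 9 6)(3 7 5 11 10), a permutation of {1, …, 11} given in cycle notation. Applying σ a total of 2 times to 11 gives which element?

11 lies in the 5-cycle (3 7 5 11 10).
Stepping 2 places around the cycle: 11 → 10 → 3.

3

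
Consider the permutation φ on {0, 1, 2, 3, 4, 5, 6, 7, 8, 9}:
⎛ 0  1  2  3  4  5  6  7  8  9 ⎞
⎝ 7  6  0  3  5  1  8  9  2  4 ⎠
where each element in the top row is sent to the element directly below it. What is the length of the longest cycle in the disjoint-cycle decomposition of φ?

9

Decomposing into disjoint cycles gives (0, 7, 9, 4, 5, 1, 6, 8, 2); the longest has length 9.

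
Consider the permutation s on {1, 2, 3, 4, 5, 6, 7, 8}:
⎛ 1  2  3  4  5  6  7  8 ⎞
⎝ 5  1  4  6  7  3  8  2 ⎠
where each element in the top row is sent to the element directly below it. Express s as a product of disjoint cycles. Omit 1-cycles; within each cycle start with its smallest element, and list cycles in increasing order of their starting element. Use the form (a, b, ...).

Start at 1 and follow images: 1 → 5 → 7 → 8 → 2 → 1, giving the cycle (1, 5, 7, 8, 2).
Repeating from the next unused element and collecting all non-trivial cycles gives (1, 5, 7, 8, 2)(3, 4, 6).

(1, 5, 7, 8, 2)(3, 4, 6)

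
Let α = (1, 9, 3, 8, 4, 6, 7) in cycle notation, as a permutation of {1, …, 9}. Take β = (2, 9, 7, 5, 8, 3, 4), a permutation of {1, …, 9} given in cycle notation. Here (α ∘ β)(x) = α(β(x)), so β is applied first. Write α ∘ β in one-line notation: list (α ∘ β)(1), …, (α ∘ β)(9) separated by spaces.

Chase each element through β then α: 1 → 1 → 9; 2 → 9 → 3; 3 → 4 → 6; 4 → 2 → 2; 5 → 8 → 4; 6 → 6 → 7; 7 → 5 → 5; 8 → 3 → 8; 9 → 7 → 1.
So α ∘ β in one-line form is 9 3 6 2 4 7 5 8 1.

9 3 6 2 4 7 5 8 1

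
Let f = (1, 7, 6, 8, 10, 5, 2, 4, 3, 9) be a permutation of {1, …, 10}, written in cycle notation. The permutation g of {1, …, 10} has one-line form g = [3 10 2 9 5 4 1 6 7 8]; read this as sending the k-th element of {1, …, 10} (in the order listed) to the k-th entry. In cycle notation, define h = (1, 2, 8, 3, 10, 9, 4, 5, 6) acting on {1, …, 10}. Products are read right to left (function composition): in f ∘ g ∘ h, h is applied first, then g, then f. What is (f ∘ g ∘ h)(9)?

1

Apply the permutations in order: h(9) = 4, then g(4) = 9, then f(9) = 1. So (f ∘ g ∘ h)(9) = 1.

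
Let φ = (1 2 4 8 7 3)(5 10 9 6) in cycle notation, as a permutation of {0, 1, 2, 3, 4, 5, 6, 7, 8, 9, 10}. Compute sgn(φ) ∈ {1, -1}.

The cycle lengths are 6, 4, 1.
A cycle is odd iff its length is even; φ has 2 even-length cycles, so sgn(φ) = (−1)^2 and φ is even.

1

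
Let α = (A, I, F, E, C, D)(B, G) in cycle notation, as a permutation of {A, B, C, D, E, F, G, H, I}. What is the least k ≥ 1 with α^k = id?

6

The disjoint cycles have lengths 6, 2, 1.
Since disjoint cycles commute, ord(α) = lcm(6, 2) = 6.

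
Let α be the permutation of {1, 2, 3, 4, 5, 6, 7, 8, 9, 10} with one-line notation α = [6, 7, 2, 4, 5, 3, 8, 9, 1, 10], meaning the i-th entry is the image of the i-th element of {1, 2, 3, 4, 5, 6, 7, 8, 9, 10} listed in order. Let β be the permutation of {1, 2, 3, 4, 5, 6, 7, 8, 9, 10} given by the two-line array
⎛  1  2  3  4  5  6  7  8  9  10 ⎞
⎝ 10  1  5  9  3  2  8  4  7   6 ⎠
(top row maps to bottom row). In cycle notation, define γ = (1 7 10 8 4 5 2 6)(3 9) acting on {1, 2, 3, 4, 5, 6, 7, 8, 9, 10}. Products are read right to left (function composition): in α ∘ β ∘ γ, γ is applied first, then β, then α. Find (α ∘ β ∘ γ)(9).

5

Apply the permutations in order: γ(9) = 3, then β(3) = 5, then α(5) = 5. So (α ∘ β ∘ γ)(9) = 5.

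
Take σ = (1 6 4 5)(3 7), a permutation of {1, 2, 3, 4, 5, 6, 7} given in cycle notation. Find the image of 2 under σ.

2

2 does not appear in any cycle of σ, so it is a fixed point: σ(2) = 2.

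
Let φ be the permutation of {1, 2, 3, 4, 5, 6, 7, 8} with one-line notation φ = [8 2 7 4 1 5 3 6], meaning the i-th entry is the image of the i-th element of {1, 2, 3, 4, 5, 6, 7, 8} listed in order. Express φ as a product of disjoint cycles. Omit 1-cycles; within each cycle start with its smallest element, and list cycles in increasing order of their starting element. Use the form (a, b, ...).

(1, 8, 6, 5)(3, 7)

Start at 1 and follow images: 1 → 8 → 6 → 5 → 1, giving the cycle (1, 8, 6, 5).
Repeating from the next unused element and collecting all non-trivial cycles gives (1, 8, 6, 5)(3, 7).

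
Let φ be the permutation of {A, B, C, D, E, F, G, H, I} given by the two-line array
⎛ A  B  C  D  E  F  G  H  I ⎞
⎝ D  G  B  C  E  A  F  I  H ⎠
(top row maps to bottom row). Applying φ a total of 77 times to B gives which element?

C

Tracing B → G → … returns to B after 6 steps, so B lies in a 6-cycle (A D C B G F).
On a 6-cycle, φ^6 is the identity, so φ^77 = φ^5 there (77 ≡ 5 mod 6).
Stepping 5 places around the cycle: B → G → F → A → D → C.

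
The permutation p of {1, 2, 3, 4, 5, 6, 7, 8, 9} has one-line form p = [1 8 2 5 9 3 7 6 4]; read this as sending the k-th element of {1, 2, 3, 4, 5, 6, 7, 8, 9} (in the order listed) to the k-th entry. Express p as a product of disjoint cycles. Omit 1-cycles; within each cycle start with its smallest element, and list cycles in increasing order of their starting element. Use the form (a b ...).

(2 8 6 3)(4 5 9)

Iterating p from 2 gives 2 → 8 → 6 → 3 → 2; that is the 4-cycle (2 8 6 3).
Repeating from the next unused element and collecting all non-trivial cycles gives (2 8 6 3)(4 5 9).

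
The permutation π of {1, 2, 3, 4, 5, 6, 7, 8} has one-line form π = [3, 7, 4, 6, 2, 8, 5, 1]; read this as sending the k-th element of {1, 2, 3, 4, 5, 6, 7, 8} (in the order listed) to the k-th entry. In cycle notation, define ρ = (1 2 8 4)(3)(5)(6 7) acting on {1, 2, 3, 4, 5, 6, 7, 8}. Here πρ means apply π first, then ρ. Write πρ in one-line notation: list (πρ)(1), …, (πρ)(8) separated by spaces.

Chase each element through π then ρ: 1 → 3 → 3; 2 → 7 → 6; 3 → 4 → 1; 4 → 6 → 7; 5 → 2 → 8; 6 → 8 → 4; 7 → 5 → 5; 8 → 1 → 2.
Collecting the images, πρ = [3 6 1 7 8 4 5 2].

3 6 1 7 8 4 5 2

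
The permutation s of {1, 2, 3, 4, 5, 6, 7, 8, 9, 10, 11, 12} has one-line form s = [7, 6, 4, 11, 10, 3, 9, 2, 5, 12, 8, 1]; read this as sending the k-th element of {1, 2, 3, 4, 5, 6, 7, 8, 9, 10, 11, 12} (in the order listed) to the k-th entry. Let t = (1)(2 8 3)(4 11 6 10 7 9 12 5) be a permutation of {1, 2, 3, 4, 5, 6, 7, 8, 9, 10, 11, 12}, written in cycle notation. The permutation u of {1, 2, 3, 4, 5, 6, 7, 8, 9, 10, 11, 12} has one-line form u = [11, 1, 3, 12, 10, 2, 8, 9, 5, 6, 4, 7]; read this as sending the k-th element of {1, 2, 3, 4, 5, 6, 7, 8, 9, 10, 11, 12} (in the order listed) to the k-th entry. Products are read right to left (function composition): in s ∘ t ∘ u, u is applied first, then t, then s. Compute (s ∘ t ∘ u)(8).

Chase 8: u(8) = 9; t(9) = 12; s(12) = 1. Hence (s ∘ t ∘ u)(8) = 1.

1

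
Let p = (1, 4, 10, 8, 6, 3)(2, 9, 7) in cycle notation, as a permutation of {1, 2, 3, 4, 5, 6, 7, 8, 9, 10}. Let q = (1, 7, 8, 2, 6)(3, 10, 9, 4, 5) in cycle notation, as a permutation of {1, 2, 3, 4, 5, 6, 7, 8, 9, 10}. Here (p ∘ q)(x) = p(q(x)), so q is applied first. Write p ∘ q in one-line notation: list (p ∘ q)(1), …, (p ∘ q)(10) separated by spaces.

2 3 8 5 1 4 6 9 10 7

Chase each element through q then p: 1 → 7 → 2; 2 → 6 → 3; 3 → 10 → 8; 4 → 5 → 5; 5 → 3 → 1; 6 → 1 → 4; 7 → 8 → 6; 8 → 2 → 9; 9 → 4 → 10; 10 → 9 → 7.
Collecting the images, p ∘ q = [2 3 8 5 1 4 6 9 10 7].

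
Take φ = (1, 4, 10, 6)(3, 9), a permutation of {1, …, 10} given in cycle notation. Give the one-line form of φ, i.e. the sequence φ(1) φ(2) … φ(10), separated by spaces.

4 2 9 10 5 1 7 8 3 6

Reading each image from the cycles: 1↦4, 2↦2, 3↦9, 4↦10, 5↦5, 6↦1, 7↦7, 8↦8, 9↦3, 10↦6.
So the one-line form is 4 2 9 10 5 1 7 8 3 6.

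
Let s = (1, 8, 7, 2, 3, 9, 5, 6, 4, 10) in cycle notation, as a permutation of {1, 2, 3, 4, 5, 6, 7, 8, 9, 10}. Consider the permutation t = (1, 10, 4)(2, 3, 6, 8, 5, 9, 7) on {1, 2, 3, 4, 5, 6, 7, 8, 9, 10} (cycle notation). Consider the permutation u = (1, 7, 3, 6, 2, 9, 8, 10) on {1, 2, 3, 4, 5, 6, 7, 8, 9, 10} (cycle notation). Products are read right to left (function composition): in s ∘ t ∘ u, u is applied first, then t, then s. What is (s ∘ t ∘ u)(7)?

4

Apply the permutations in order: u(7) = 3, then t(3) = 6, then s(6) = 4. So (s ∘ t ∘ u)(7) = 4.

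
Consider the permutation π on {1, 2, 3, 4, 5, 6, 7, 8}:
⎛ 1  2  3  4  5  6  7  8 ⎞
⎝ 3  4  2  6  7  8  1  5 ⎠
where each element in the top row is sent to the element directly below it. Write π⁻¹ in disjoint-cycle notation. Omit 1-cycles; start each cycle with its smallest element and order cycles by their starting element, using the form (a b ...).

(1 7 5 8 6 4 2 3)

First write π in disjoint cycles: (1 3 2 4 6 8 5 7).
The inverse reverses every cycle; in canonical form, π⁻¹ = (1 7 5 8 6 4 2 3).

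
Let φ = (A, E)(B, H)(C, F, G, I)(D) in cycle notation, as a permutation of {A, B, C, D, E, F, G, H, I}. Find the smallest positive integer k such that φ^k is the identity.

The disjoint cycles have lengths 4, 2, 2, 1.
Since disjoint cycles commute, ord(φ) = lcm(4, 2, 2) = 4.

4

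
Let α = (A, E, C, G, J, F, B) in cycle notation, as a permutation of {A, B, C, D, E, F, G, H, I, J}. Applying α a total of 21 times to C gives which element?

C lies in the 7-cycle (A, E, C, G, J, F, B).
Powers repeat with period 7 on this cycle, and 21 mod 7 = 0, so α^21(C) = α^0(C).
So α^21(C) = C.

C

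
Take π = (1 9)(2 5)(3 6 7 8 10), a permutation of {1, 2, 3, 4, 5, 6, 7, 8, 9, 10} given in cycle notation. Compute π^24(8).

8 lies in the 5-cycle (3 6 7 8 10).
Since the cycle has length 5, π^24 acts on it the same as π^4 (24 mod 5 = 4).
Advancing 4 steps from 8: 8 → 10 → 3 → 6 → 7.

7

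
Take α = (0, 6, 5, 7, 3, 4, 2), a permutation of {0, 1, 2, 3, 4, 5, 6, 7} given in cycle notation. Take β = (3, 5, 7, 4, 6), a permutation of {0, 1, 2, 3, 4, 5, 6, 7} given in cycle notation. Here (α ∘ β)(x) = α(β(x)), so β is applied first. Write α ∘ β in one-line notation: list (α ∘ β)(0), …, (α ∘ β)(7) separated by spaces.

6 1 0 7 5 3 4 2

(α ∘ β)(x) = α(β(x)). Computing each image: α(β(0)) = α(0) = 6, α(β(1)) = α(1) = 1, α(β(2)) = α(2) = 0, α(β(3)) = α(5) = 7, α(β(4)) = α(6) = 5, α(β(5)) = α(7) = 3, α(β(6)) = α(3) = 4, α(β(7)) = α(4) = 2.
Hence α ∘ β = [6 1 0 7 5 3 4 2].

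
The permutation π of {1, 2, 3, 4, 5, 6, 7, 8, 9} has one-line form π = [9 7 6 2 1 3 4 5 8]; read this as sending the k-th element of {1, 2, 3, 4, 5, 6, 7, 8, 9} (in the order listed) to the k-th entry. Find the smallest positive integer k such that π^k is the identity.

12

Decomposing into disjoint cycles gives cycle lengths 4, 3, 2.
The order of π is the least common multiple of its cycle lengths: lcm(4, 3, 2) = 12.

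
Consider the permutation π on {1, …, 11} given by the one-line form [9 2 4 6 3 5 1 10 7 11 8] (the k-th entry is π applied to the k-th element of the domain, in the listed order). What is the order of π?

12

The disjoint-cycle form of π has cycle lengths 4, 3, 3, 1.
The order of π is the least common multiple of its cycle lengths: lcm(4, 3, 3) = 12.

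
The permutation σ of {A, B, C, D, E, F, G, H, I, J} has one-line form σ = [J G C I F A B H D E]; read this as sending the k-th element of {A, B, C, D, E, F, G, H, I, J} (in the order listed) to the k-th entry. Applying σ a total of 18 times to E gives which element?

A

Tracing E → F → … returns to E after 4 steps, so E lies in a 4-cycle (A, J, E, F).
On a 4-cycle, σ^4 is the identity, so σ^18 = σ^2 there (18 ≡ 2 mod 4).
Advancing 2 steps from E: E → F → A.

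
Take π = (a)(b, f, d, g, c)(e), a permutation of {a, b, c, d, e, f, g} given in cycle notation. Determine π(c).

c appears in (b, f, d, g, c); the next entry (wrapping around) is b.

b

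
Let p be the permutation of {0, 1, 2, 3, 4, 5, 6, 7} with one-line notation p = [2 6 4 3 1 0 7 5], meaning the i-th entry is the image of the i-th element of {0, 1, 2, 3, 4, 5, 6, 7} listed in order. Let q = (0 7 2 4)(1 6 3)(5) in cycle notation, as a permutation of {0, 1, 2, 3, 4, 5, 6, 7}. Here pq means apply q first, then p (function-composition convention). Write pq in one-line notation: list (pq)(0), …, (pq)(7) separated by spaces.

5 7 1 6 2 0 3 4

For each element, apply q then p: 0 → 7 → 5; 1 → 6 → 7; 2 → 4 → 1; 3 → 1 → 6; 4 → 0 → 2; 5 → 5 → 0; 6 → 3 → 3; 7 → 2 → 4.
So pq in one-line form is 5 7 1 6 2 0 3 4.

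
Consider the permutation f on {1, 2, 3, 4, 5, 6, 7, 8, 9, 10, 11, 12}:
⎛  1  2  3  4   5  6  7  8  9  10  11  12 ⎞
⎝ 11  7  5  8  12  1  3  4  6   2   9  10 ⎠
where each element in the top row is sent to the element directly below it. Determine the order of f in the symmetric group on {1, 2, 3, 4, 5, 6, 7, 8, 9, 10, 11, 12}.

The disjoint-cycle form of f has cycle lengths 6, 4, 2.
Since disjoint cycles commute, ord(f) = lcm(6, 4, 2) = 12.

12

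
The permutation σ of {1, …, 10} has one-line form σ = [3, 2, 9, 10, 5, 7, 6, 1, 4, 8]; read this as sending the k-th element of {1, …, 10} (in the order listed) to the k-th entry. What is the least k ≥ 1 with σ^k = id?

Decomposing into disjoint cycles gives cycle lengths 6, 2, 1, 1.
The order is lcm(6, 2) = 6.

6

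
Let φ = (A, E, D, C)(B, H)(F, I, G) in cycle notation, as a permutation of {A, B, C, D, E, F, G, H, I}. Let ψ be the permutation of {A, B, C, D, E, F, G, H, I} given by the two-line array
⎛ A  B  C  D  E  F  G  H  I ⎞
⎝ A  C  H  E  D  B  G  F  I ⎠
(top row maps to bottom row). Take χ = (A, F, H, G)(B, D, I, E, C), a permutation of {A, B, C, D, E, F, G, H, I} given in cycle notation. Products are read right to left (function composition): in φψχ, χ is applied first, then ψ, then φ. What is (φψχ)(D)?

Chase D: χ(D) = I; ψ(I) = I; φ(I) = G. Hence (φψχ)(D) = G.

G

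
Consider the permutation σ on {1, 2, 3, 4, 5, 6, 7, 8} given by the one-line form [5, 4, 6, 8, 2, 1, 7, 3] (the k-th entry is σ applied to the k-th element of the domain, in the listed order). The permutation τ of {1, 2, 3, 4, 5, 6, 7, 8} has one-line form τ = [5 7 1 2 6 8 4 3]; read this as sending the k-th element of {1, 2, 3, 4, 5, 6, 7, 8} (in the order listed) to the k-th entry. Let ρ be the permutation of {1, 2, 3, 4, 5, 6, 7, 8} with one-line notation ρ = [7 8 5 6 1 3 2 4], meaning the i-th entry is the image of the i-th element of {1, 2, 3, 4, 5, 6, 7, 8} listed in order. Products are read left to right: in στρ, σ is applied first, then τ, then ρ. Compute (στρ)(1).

Apply the permutations in order: σ(1) = 5, then τ(5) = 6, then ρ(6) = 3. So (στρ)(1) = 3.

3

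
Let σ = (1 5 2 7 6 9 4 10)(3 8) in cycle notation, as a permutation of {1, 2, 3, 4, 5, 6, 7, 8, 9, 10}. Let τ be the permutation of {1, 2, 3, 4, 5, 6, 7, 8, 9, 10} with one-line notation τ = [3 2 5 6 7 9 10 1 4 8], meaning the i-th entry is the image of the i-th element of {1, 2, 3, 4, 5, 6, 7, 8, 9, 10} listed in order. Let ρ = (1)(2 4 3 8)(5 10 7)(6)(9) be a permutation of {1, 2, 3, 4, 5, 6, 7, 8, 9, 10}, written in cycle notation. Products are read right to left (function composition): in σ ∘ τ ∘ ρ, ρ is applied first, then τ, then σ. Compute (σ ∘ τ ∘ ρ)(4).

2

Chase 4: ρ(4) = 3; τ(3) = 5; σ(5) = 2. Hence (σ ∘ τ ∘ ρ)(4) = 2.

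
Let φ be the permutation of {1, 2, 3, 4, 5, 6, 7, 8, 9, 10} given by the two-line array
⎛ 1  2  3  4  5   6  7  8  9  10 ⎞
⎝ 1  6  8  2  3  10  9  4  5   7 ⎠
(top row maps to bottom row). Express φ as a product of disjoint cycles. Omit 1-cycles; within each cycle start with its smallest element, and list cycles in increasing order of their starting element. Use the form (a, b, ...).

(2, 6, 10, 7, 9, 5, 3, 8, 4)

From 2: 2 → 6 → 10 → 7 → 9 → 5 → 3 → 8 → 4 → 2, closing the cycle (2, 6, 10, 7, 9, 5, 3, 8, 4).
Repeating from the next unused element and collecting all non-trivial cycles gives (2, 6, 10, 7, 9, 5, 3, 8, 4).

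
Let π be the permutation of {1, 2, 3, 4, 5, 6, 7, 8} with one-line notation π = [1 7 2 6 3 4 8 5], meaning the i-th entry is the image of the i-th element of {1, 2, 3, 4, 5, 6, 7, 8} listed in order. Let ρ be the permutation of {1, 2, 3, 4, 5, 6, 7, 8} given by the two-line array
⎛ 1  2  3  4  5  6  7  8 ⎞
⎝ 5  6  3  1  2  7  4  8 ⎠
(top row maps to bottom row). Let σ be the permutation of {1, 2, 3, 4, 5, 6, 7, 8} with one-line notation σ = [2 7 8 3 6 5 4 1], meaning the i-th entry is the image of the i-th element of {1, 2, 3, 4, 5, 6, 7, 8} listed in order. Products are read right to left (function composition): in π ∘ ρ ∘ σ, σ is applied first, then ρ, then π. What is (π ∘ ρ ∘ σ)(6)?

7

Chase 6: σ(6) = 5; ρ(5) = 2; π(2) = 7. Hence (π ∘ ρ ∘ σ)(6) = 7.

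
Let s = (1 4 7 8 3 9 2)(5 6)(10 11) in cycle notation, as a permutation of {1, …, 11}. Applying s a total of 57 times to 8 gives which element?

8 lies in the 7-cycle (1 4 7 8 3 9 2).
On a 7-cycle, s^7 is the identity, so s^57 = s^1 there (57 ≡ 1 mod 7).
Advancing 1 step from 8: 8 → 3.

3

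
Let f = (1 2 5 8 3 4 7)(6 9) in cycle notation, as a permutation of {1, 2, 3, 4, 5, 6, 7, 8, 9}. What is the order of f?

The disjoint cycles have lengths 7, 2.
The order of f is the least common multiple of its cycle lengths: lcm(7, 2) = 14.

14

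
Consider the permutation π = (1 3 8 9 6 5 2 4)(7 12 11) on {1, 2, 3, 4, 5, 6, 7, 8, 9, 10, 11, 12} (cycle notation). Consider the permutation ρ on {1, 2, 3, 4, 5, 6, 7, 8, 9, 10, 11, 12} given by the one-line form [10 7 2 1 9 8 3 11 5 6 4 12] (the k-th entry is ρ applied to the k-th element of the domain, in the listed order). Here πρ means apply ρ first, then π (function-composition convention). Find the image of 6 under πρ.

ρ(6) = 8, then π(8) = 9; composing gives (πρ)(6) = 9.

9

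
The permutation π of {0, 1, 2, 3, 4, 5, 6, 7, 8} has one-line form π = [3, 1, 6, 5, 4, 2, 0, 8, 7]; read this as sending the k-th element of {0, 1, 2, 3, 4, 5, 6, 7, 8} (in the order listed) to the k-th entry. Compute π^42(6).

3

Tracing 6 → 0 → … returns to 6 after 5 steps, so 6 lies in a 5-cycle (0, 3, 5, 2, 6).
On a 5-cycle, π^5 is the identity, so π^42 = π^2 there (42 ≡ 2 mod 5).
Stepping 2 places around the cycle: 6 → 0 → 3.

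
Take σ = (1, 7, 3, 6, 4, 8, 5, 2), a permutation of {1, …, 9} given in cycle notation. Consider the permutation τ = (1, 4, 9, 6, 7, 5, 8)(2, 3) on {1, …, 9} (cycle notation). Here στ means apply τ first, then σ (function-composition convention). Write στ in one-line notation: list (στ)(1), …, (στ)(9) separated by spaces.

(στ)(x) = σ(τ(x)). Computing each image: σ(τ(1)) = σ(4) = 8, σ(τ(2)) = σ(3) = 6, σ(τ(3)) = σ(2) = 1, σ(τ(4)) = σ(9) = 9, σ(τ(5)) = σ(8) = 5, σ(τ(6)) = σ(7) = 3, σ(τ(7)) = σ(5) = 2, σ(τ(8)) = σ(1) = 7, σ(τ(9)) = σ(6) = 4.
Hence στ = [8 6 1 9 5 3 2 7 4].

8 6 1 9 5 3 2 7 4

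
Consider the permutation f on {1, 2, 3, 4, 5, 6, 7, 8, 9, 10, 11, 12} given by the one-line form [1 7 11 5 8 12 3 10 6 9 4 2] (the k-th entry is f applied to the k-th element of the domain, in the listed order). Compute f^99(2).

Tracing 2 → 7 → … returns to 2 after 11 steps, so 2 lies in an 11-cycle (2 7 3 11 4 5 8 10 9 6 12).
On an 11-cycle, f^11 is the identity, so f^99 = f^0 there (99 ≡ 0 mod 11).
So f^99(2) = 2.

2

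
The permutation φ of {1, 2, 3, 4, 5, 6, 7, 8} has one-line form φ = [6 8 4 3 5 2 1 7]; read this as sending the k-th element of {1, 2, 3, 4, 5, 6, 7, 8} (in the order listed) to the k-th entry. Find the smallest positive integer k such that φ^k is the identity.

10

The disjoint-cycle form of φ has cycle lengths 5, 2, 1.
The order of φ is the least common multiple of its cycle lengths: lcm(5, 2) = 10.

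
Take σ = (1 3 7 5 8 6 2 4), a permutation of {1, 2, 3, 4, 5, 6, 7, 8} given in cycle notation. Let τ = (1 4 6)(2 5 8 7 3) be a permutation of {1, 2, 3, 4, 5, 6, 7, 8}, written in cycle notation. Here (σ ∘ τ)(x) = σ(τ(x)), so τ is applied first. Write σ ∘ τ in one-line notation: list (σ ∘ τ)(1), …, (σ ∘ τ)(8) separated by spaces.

1 8 4 2 6 3 7 5

(σ ∘ τ)(x) = σ(τ(x)). Computing each image: σ(τ(1)) = σ(4) = 1, σ(τ(2)) = σ(5) = 8, σ(τ(3)) = σ(2) = 4, σ(τ(4)) = σ(6) = 2, σ(τ(5)) = σ(8) = 6, σ(τ(6)) = σ(1) = 3, σ(τ(7)) = σ(3) = 7, σ(τ(8)) = σ(7) = 5.
Hence σ ∘ τ = [1 8 4 2 6 3 7 5].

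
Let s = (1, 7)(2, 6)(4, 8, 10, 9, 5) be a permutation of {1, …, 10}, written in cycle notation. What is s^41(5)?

5 lies in the 5-cycle (4, 8, 10, 9, 5).
Powers repeat with period 5 on this cycle, and 41 mod 5 = 1, so s^41(5) = s^1(5).
Stepping 1 place around the cycle: 5 → 4.

4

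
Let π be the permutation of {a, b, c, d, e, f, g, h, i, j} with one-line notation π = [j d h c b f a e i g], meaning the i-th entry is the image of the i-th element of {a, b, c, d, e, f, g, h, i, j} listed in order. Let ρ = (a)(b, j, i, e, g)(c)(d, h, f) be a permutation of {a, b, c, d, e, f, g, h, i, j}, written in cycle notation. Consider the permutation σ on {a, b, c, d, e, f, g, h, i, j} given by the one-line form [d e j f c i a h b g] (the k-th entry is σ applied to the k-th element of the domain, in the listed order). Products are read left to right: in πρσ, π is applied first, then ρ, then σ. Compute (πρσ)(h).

a

Chase h: π(h) = e; ρ(e) = g; σ(g) = a. Hence (πρσ)(h) = a.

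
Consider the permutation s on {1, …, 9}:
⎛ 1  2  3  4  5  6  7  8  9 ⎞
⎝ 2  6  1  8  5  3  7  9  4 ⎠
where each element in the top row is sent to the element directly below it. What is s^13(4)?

8

Tracing 4 → 8 → … returns to 4 after 3 steps, so 4 lies in a 3-cycle (4 8 9).
On a 3-cycle, s^3 is the identity, so s^13 = s^1 there (13 ≡ 1 mod 3).
Advancing 1 step from 4: 4 → 8.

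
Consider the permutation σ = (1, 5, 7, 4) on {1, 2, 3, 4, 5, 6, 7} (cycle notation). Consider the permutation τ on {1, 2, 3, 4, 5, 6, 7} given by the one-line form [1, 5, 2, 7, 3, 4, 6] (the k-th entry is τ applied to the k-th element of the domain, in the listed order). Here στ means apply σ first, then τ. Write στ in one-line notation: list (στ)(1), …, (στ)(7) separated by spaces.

(στ)(x) = τ(σ(x)). Computing each image: τ(σ(1)) = τ(5) = 3, τ(σ(2)) = τ(2) = 5, τ(σ(3)) = τ(3) = 2, τ(σ(4)) = τ(1) = 1, τ(σ(5)) = τ(7) = 6, τ(σ(6)) = τ(6) = 4, τ(σ(7)) = τ(4) = 7.
Hence στ = [3 5 2 1 6 4 7].

3 5 2 1 6 4 7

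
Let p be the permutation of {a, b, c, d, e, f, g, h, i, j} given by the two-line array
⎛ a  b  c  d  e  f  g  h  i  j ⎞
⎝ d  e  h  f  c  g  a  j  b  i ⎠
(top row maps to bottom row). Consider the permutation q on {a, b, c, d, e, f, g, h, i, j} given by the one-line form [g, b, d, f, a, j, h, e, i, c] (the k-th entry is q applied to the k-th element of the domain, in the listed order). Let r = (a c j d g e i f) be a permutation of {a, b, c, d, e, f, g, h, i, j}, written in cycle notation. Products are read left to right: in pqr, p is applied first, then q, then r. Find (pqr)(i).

Chase i: p(i) = b; q(b) = b; r(b) = b. Hence (pqr)(i) = b.

b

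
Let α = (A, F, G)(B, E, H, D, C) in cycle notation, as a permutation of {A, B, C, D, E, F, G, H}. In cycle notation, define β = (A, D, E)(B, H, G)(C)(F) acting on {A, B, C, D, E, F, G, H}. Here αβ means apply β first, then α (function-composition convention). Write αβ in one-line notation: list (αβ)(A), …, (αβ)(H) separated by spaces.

C D B H F G E A

(αβ)(x) = α(β(x)). Computing each image: α(β(A)) = α(D) = C, α(β(B)) = α(H) = D, α(β(C)) = α(C) = B, α(β(D)) = α(E) = H, α(β(E)) = α(A) = F, α(β(F)) = α(F) = G, α(β(G)) = α(B) = E, α(β(H)) = α(G) = A.
Hence αβ = [C D B H F G E A].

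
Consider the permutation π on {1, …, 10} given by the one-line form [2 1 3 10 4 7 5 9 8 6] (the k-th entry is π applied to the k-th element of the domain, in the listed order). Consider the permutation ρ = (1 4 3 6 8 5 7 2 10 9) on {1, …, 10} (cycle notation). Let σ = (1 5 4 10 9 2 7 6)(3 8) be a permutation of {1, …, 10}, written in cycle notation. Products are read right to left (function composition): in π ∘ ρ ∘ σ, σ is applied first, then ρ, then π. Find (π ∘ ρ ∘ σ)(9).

6

Chase 9: σ(9) = 2; ρ(2) = 10; π(10) = 6. Hence (π ∘ ρ ∘ σ)(9) = 6.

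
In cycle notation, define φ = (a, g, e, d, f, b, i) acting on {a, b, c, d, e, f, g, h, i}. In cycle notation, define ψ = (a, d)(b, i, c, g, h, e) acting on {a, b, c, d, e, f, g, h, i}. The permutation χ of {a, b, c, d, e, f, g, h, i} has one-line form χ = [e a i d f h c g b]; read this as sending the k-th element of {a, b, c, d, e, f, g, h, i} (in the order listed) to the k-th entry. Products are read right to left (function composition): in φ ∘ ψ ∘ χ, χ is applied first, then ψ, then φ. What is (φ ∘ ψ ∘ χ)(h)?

h

Apply the permutations in order: χ(h) = g, then ψ(g) = h, then φ(h) = h. So (φ ∘ ψ ∘ χ)(h) = h.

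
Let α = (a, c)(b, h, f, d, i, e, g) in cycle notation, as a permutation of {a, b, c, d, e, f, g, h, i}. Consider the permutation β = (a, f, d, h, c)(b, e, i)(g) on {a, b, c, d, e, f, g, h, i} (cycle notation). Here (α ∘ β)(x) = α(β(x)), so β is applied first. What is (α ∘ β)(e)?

First apply β: β(e) = i, then α(i) = e. Thus (α ∘ β)(e) = e.

e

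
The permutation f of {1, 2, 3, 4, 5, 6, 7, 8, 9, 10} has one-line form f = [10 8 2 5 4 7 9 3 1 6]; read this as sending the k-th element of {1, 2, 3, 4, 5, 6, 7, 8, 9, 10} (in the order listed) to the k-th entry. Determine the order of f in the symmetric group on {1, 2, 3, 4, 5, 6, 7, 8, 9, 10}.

30

Writing f as disjoint cycles, the cycle lengths are 5, 3, 2.
The order is lcm(5, 3, 2) = 30.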